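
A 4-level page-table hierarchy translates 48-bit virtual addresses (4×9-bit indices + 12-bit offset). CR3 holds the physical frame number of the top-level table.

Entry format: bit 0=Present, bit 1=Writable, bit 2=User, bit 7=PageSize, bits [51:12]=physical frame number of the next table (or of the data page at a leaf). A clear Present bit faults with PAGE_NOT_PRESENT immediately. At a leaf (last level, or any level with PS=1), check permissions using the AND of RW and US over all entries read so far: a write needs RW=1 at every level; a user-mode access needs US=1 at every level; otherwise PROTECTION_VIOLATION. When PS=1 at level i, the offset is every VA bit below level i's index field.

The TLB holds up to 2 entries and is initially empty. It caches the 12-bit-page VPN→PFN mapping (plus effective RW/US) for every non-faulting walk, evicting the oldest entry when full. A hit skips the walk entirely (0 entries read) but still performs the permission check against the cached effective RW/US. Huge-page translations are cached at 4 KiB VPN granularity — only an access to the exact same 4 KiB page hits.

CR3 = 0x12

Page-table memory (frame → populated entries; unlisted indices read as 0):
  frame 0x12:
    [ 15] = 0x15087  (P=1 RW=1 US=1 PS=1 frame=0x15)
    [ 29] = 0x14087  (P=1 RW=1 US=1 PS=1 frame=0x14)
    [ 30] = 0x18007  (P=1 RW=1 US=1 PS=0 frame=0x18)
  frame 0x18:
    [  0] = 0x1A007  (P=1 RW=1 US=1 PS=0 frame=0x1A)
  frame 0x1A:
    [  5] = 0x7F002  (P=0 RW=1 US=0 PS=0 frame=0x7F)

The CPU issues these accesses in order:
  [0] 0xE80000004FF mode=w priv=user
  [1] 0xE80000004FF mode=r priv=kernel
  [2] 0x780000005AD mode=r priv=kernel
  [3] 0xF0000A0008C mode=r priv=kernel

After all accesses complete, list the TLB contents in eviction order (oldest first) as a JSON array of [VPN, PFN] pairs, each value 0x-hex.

Per-access translation:
#0 VA=0xE80000004FF (w,user):
  lvl0: tbl 0x12, slot 29 ⇒ 0x14087 (P1/RW1/US1/PS1)
  ⇒ phys 0x144FF (huge @L0)  [1 reads]
#1 VA=0xE80000004FF (r,kernel):
  TLB hit vpn=0xE8000000 → PA=0x144FF
#2 VA=0x780000005AD (r,kernel):
  lvl0: tbl 0x12, slot 15 ⇒ 0x15087 (P1/RW1/US1/PS1)
  ⇒ phys 0x155AD (huge @L0)  [1 reads]
#3 VA=0xF0000A0008C (r,kernel):
  lvl0: tbl 0x12, slot 30 ⇒ 0x18007 (P1/RW1/US1/PS0)
  lvl1: tbl 0x18, slot 0 ⇒ 0x1A007 (P1/RW1/US1/PS0)
  lvl2: tbl 0x1A, slot 5 ⇒ 0x7F002 (P0/RW1/US0/PS0)
  ⇒ fault: PAGE_NOT_PRESENT  — 3 lookups

TLB: [["0xE8000000", "0x14"], ["0x78000000", "0x15"]]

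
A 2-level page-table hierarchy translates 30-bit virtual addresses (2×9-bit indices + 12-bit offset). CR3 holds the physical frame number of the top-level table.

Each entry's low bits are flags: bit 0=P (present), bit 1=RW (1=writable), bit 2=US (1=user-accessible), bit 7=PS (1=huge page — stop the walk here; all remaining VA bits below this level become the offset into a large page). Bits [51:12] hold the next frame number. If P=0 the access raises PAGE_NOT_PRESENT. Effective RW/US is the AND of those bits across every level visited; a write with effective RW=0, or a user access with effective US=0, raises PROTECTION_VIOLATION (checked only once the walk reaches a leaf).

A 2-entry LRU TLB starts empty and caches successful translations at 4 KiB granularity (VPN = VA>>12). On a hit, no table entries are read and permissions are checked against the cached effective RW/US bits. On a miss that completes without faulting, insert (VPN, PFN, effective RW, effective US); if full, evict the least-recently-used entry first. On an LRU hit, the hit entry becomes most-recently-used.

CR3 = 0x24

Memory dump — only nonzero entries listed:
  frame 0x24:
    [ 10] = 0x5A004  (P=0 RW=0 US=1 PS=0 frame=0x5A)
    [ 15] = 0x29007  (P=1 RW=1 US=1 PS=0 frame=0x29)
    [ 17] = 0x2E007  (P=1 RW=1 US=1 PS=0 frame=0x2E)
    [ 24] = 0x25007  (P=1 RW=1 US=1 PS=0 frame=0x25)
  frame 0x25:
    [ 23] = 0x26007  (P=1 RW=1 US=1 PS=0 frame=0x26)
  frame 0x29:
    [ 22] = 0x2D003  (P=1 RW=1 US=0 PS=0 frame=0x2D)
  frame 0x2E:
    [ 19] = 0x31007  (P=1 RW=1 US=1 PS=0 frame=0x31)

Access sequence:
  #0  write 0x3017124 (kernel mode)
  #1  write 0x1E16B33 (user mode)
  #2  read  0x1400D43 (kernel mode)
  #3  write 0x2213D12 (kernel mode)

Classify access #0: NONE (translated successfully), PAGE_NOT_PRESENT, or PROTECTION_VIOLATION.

Walk each access:
#0 VA=0x3017124 (w,kernel):
  L0: frame=0x24 idx=24 entry=0x25007 [P=1 RW=1 US=1 PS=0]
  L1: frame=0x25 idx=23 entry=0x26007 [P=1 RW=1 US=1 PS=0]
  ✓ 0x26124  — 2 lookups
#1 VA=0x1E16B33 (w,user):
  L0: frame=0x24 idx=15 entry=0x29007 [P=1 RW=1 US=1 PS=0]
  L1: frame=0x29 idx=22 entry=0x2D003 [P=1 RW=1 US=0 PS=0]
  → PROTECTION_VIOLATION  (2 entries read)
#2 VA=0x1400D43 (r,kernel):
  L0: frame=0x24 idx=10 entry=0x5A004 [P=0 RW=0 US=1 PS=0]
  → PAGE_NOT_PRESENT  (1 entries read)
#3 VA=0x2213D12 (w,kernel):
  L0: frame=0x24 idx=17 entry=0x2E007 [P=1 RW=1 US=1 PS=0]
  L1: frame=0x2E idx=19 entry=0x31007 [P=1 RW=1 US=1 PS=0]
  ✓ 0x31D12  — 2 lookups

Access #0 fault: NONE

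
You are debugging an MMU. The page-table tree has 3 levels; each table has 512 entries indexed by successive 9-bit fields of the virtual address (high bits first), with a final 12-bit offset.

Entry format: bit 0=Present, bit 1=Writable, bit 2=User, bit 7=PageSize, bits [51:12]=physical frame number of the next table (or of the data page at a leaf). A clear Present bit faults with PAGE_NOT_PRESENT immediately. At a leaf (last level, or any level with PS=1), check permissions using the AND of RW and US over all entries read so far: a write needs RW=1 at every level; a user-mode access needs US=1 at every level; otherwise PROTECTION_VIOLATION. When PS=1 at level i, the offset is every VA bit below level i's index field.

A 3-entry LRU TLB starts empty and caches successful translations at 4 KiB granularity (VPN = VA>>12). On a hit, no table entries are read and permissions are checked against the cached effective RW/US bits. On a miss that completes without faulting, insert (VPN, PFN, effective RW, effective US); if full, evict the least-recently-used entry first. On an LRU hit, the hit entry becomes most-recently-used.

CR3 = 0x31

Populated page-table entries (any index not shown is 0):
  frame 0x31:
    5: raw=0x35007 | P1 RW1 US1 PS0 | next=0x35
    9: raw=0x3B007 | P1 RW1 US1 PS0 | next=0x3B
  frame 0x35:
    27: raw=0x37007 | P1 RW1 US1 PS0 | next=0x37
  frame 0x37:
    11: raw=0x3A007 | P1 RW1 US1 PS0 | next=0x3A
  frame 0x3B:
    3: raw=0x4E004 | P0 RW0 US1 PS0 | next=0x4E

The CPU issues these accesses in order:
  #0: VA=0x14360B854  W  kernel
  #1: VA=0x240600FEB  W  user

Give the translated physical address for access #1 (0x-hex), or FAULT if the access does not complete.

Walk each access:
#0 VA=0x14360B854 (w,kernel):
  L0 @0x31[5] → 0x35007  P=1,RW=1,US=1,PS=0
  L1 @0x35[27] → 0x37007  P=1,RW=1,US=1,PS=0
  L2 @0x37[11] → 0x3A007  P=1,RW=1,US=1,PS=0
  ✓ 0x3A854  — 3 lookups
#1 VA=0x240600FEB (w,user):
  L0 @0x31[9] → 0x3B007  P=1,RW=1,US=1,PS=0
  L1 @0x3B[3] → 0x4E004  P=0,RW=0,US=1,PS=0
  → PAGE_NOT_PRESENT  (2 entries read)

Access #1 PA: FAULT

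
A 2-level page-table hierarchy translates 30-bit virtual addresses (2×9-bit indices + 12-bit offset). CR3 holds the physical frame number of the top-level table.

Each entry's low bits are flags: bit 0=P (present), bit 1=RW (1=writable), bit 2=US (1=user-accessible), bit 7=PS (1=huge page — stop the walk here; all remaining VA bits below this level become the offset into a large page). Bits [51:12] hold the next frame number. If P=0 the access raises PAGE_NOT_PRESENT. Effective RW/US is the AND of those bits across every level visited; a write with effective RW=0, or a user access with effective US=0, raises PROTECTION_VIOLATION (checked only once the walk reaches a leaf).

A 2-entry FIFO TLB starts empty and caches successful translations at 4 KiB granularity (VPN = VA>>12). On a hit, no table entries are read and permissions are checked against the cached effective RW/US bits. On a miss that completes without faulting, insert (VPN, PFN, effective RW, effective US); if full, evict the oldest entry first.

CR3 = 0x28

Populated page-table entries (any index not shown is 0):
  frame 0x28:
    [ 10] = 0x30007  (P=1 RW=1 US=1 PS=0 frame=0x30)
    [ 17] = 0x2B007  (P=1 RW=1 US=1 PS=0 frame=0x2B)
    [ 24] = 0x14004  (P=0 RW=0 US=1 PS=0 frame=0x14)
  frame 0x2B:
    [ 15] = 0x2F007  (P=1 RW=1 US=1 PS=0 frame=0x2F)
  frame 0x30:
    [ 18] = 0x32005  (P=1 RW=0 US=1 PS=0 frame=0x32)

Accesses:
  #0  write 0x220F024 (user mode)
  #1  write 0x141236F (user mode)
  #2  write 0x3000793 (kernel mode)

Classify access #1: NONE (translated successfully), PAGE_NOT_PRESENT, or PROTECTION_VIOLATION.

Walk each access:
#0 VA=0x220F024 (w,user):
  [0] read 0x28 idx=17: raw=0x2B007 flags P=1 W=1 U=1 S=0
  [1] read 0x2B idx=15: raw=0x2F007 flags P=1 W=1 U=1 S=0
  → PA=0x2F024  (2 entries read)
#1 VA=0x141236F (w,user):
  [0] read 0x28 idx=10: raw=0x30007 flags P=1 W=1 U=1 S=0
  [1] read 0x30 idx=18: raw=0x32005 flags P=1 W=0 U=1 S=0
  ⇒ fault: PROTECTION_VIOLATION  — 2 lookups
#2 VA=0x3000793 (w,kernel):
  [0] read 0x28 idx=24: raw=0x14004 flags P=0 W=0 U=1 S=0
  ⇒ fault: PAGE_NOT_PRESENT  — 1 lookups

Access #1 fault: PROTECTION_VIOLATION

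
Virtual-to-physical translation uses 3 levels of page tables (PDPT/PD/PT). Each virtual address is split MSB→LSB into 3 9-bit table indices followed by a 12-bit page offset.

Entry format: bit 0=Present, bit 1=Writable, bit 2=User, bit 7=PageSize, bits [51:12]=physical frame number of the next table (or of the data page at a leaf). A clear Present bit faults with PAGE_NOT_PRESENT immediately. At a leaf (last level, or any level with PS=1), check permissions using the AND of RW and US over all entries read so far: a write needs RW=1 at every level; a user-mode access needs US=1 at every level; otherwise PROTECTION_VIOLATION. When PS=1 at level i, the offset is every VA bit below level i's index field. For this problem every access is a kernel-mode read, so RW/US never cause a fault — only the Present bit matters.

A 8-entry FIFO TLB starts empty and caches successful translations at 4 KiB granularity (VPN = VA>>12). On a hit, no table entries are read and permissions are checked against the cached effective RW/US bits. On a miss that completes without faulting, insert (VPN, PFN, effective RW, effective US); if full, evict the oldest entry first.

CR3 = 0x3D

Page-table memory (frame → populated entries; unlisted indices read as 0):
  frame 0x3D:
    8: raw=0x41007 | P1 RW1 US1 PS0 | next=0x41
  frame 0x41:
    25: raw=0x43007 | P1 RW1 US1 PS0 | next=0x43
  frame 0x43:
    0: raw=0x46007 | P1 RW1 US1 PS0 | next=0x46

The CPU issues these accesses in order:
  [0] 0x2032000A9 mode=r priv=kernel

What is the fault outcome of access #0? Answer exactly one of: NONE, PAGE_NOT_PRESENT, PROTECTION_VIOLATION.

Trace:
#0 VA=0x2032000A9 (r,kernel):
  L0: frame=0x3D idx=8 entry=0x41007 [P=1 RW=1 US=1 PS=0]
  L1: frame=0x41 idx=25 entry=0x43007 [P=1 RW=1 US=1 PS=0]
  L2: frame=0x43 idx=0 entry=0x46007 [P=1 RW=1 US=1 PS=0]
  ✓ 0x460A9  — 3 lookups

Access #0 fault: NONE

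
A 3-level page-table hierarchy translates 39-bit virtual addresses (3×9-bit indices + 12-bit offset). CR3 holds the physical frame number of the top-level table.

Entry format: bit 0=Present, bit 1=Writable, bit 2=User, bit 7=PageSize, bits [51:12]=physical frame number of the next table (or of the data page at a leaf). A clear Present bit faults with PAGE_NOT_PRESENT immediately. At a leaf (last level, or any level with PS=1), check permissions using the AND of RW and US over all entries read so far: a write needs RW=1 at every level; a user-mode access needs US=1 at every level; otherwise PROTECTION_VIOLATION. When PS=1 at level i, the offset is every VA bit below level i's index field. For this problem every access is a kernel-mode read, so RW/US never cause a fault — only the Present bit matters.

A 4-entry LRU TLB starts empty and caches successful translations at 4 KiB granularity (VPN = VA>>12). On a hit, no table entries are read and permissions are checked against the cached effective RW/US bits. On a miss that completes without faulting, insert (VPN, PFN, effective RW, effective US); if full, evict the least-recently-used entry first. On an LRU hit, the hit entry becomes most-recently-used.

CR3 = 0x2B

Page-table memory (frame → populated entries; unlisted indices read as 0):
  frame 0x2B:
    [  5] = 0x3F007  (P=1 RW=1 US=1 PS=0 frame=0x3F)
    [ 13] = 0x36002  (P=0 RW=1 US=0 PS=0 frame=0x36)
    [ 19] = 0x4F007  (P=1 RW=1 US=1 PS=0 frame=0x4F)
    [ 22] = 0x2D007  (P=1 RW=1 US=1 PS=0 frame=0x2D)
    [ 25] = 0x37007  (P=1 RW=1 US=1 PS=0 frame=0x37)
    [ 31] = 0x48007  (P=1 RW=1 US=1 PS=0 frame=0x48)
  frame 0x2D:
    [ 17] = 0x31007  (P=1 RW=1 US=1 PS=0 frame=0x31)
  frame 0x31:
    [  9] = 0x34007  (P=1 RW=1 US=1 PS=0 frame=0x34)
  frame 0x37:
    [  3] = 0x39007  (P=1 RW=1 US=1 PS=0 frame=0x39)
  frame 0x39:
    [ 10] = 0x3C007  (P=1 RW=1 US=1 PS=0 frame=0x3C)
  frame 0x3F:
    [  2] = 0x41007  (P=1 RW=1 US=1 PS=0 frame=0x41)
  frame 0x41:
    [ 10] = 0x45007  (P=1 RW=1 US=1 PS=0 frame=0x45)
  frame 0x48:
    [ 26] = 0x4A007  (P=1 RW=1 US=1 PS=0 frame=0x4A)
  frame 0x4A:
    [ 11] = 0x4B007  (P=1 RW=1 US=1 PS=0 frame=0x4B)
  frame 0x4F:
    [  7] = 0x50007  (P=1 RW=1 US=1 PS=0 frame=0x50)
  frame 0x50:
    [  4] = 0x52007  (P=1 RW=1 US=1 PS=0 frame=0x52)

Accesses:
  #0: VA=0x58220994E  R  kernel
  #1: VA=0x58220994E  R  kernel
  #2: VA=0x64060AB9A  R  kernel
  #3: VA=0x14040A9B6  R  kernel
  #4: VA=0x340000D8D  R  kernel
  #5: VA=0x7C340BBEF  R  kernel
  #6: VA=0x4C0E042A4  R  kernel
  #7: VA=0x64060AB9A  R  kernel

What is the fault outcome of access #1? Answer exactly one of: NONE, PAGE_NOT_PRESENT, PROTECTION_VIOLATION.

Per-access translation:
#0 VA=0x58220994E (r,kernel):
  L0: frame=0x2B idx=22 entry=0x2D007 [P=1 RW=1 US=1 PS=0]
  L1: frame=0x2D idx=17 entry=0x31007 [P=1 RW=1 US=1 PS=0]
  L2: frame=0x31 idx=9 entry=0x34007 [P=1 RW=1 US=1 PS=0]
  ✓ 0x3494E  — 3 lookups
#1 VA=0x58220994E (r,kernel):
  TLB hit vpn=0x582209 → PA=0x3494E
#2 VA=0x64060AB9A (r,kernel):
  L0: frame=0x2B idx=25 entry=0x37007 [P=1 RW=1 US=1 PS=0]
  L1: frame=0x37 idx=3 entry=0x39007 [P=1 RW=1 US=1 PS=0]
  L2: frame=0x39 idx=10 entry=0x3C007 [P=1 RW=1 US=1 PS=0]
  ✓ 0x3CB9A  — 3 lookups
#3 VA=0x14040A9B6 (r,kernel):
  L0: frame=0x2B idx=5 entry=0x3F007 [P=1 RW=1 US=1 PS=0]
  L1: frame=0x3F idx=2 entry=0x41007 [P=1 RW=1 US=1 PS=0]
  L2: frame=0x41 idx=10 entry=0x45007 [P=1 RW=1 US=1 PS=0]
  ✓ 0x459B6  — 3 lookups
#4 VA=0x340000D8D (r,kernel):
  L0: frame=0x2B idx=13 entry=0x36002 [P=0 RW=1 US=0 PS=0]
  → PAGE_NOT_PRESENT  (1 entries read)
#5 VA=0x7C340BBEF (r,kernel):
  L0: frame=0x2B idx=31 entry=0x48007 [P=1 RW=1 US=1 PS=0]
  L1: frame=0x48 idx=26 entry=0x4A007 [P=1 RW=1 US=1 PS=0]
  L2: frame=0x4A idx=11 entry=0x4B007 [P=1 RW=1 US=1 PS=0]
  ✓ 0x4BBEF  — 3 lookups
#6 VA=0x4C0E042A4 (r,kernel):
  L0: frame=0x2B idx=19 entry=0x4F007 [P=1 RW=1 US=1 PS=0]
  L1: frame=0x4F idx=7 entry=0x50007 [P=1 RW=1 US=1 PS=0]
  L2: frame=0x50 idx=4 entry=0x52007 [P=1 RW=1 US=1 PS=0]
  ✓ 0x522A4  — 3 lookups
#7 VA=0x64060AB9A (r,kernel):
  TLB hit vpn=0x64060A → PA=0x3CB9A

Access #1 fault: NONE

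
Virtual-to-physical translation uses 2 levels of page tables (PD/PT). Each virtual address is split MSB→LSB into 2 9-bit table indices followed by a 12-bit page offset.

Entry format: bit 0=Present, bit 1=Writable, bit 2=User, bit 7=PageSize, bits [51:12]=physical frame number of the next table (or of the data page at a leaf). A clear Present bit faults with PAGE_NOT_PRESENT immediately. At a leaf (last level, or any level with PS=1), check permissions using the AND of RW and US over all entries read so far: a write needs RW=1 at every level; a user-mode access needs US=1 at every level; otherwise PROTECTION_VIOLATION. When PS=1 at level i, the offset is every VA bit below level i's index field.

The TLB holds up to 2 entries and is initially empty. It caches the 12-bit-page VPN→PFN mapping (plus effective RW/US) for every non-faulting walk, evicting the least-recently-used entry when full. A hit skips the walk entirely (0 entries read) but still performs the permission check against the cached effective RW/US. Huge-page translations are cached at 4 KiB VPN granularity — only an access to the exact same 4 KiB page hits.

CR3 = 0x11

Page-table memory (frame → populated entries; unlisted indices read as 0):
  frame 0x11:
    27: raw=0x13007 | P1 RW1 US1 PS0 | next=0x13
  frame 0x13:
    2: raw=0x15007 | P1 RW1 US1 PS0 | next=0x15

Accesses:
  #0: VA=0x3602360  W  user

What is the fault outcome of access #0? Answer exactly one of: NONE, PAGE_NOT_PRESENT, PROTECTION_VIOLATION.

Per-access translation:
#0 VA=0x3602360 (w,user):
  [0] read 0x11 idx=27: raw=0x13007 flags P=1 W=1 U=1 S=0
  [1] read 0x13 idx=2: raw=0x15007 flags P=1 W=1 U=1 S=0
  → PA=0x15360  (2 entries read)

Access #0 fault: NONE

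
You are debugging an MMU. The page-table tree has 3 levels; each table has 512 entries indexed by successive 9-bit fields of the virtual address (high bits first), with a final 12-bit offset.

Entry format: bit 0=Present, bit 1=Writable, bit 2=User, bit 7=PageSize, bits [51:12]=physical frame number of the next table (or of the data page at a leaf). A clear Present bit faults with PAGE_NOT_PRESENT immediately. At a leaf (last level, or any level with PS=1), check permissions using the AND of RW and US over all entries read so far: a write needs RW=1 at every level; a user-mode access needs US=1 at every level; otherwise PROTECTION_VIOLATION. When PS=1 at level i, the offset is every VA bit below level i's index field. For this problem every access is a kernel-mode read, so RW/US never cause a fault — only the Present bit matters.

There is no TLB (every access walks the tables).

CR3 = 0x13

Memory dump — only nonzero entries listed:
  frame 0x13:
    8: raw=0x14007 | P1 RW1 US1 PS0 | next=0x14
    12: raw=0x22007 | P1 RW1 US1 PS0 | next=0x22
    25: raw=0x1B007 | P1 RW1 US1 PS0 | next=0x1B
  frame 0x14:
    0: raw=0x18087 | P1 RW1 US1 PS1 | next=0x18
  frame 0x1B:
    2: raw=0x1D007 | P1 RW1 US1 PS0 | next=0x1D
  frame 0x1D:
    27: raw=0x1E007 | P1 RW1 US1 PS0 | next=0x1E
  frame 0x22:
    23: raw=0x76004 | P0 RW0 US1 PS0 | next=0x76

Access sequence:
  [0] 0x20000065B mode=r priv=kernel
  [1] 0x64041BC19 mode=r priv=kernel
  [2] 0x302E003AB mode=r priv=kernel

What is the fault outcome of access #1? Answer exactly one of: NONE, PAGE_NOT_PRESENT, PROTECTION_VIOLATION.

Per-access translation:
#0 VA=0x20000065B (r,kernel):
  lvl0: tbl 0x13, slot 8 ⇒ 0x14007 (P1/RW1/US1/PS0)
  lvl1: tbl 0x14, slot 0 ⇒ 0x18087 (P1/RW1/US1/PS1)
  → PA=0x1865B (huge @L1)  (2 entries read)
#1 VA=0x64041BC19 (r,kernel):
  lvl0: tbl 0x13, slot 25 ⇒ 0x1B007 (P1/RW1/US1/PS0)
  lvl1: tbl 0x1B, slot 2 ⇒ 0x1D007 (P1/RW1/US1/PS0)
  lvl2: tbl 0x1D, slot 27 ⇒ 0x1E007 (P1/RW1/US1/PS0)
  → PA=0x1EC19  (3 entries read)
#2 VA=0x302E003AB (r,kernel):
  lvl0: tbl 0x13, slot 12 ⇒ 0x22007 (P1/RW1/US1/PS0)
  lvl1: tbl 0x22, slot 23 ⇒ 0x76004 (P0/RW0/US1/PS0)
  → PAGE_NOT_PRESENT  (2 entries read)

Access #1 fault: NONE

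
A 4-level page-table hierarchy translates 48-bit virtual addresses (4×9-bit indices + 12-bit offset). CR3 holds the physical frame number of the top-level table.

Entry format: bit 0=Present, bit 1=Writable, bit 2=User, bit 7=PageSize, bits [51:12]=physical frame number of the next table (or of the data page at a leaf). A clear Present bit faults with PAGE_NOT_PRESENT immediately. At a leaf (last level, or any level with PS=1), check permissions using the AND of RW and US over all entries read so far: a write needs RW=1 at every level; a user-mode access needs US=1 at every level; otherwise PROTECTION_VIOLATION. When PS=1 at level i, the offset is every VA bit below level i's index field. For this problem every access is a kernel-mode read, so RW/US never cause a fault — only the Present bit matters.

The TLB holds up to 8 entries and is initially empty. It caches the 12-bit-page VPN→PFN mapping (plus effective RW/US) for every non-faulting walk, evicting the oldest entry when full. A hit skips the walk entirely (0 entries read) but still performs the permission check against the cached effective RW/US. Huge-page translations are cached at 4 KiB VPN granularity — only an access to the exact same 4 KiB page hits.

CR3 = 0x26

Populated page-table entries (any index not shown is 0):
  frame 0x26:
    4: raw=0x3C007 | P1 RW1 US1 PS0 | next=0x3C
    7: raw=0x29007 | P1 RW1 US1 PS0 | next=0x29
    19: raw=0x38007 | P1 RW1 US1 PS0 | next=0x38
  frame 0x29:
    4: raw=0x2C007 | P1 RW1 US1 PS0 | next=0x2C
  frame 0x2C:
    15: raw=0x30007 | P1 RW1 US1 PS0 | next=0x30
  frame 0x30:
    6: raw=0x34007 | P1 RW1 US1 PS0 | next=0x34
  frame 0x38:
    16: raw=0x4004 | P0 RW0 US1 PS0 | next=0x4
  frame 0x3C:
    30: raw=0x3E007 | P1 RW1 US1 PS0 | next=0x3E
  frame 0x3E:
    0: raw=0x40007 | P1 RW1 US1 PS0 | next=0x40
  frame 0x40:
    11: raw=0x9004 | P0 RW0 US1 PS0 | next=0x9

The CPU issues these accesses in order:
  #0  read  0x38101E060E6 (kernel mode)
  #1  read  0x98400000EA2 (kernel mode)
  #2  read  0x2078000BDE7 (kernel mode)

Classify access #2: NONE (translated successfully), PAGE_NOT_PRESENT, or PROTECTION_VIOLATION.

Per-access translation:
#0 VA=0x38101E060E6 (r,kernel):
  L0 @0x26[7] → 0x29007  P=1,RW=1,US=1,PS=0
  L1 @0x29[4] → 0x2C007  P=1,RW=1,US=1,PS=0
  L2 @0x2C[15] → 0x30007  P=1,RW=1,US=1,PS=0
  L3 @0x30[6] → 0x34007  P=1,RW=1,US=1,PS=0
  ⇒ phys 0x340E6  [4 reads]
#1 VA=0x98400000EA2 (r,kernel):
  L0 @0x26[19] → 0x38007  P=1,RW=1,US=1,PS=0
  L1 @0x38[16] → 0x4004  P=0,RW=0,US=1,PS=0
  → PAGE_NOT_PRESENT  (2 entries read)
#2 VA=0x2078000BDE7 (r,kernel):
  L0 @0x26[4] → 0x3C007  P=1,RW=1,US=1,PS=0
  L1 @0x3C[30] → 0x3E007  P=1,RW=1,US=1,PS=0
  L2 @0x3E[0] → 0x40007  P=1,RW=1,US=1,PS=0
  L3 @0x40[11] → 0x9004  P=0,RW=0,US=1,PS=0
  → PAGE_NOT_PRESENT  (4 entries read)

Access #2 fault: PAGE_NOT_PRESENT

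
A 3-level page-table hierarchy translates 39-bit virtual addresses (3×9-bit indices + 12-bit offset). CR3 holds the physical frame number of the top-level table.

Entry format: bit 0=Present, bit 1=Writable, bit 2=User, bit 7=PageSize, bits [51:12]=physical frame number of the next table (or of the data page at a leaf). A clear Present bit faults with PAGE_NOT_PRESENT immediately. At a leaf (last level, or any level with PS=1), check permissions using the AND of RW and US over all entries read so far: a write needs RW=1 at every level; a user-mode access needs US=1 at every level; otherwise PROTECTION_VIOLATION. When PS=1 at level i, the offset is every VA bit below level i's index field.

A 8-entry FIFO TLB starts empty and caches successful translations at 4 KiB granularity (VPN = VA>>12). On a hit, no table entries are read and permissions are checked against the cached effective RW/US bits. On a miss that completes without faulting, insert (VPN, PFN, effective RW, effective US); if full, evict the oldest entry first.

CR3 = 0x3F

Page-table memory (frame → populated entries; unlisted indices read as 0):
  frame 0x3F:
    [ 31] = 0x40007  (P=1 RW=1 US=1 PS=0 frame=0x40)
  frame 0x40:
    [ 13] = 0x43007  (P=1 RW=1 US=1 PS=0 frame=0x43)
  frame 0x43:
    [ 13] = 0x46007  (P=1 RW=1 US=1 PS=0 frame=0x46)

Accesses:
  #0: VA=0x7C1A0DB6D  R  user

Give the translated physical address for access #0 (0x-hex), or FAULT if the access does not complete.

Per-access translation:
#0 VA=0x7C1A0DB6D (r,user):
  L0 @0x3F[31] → 0x40007  P=1,RW=1,US=1,PS=0
  L1 @0x40[13] → 0x43007  P=1,RW=1,US=1,PS=0
  L2 @0x43[13] → 0x46007  P=1,RW=1,US=1,PS=0
  ⇒ phys 0x46B6D  [3 reads]

Access #0 PA: 0x46B6D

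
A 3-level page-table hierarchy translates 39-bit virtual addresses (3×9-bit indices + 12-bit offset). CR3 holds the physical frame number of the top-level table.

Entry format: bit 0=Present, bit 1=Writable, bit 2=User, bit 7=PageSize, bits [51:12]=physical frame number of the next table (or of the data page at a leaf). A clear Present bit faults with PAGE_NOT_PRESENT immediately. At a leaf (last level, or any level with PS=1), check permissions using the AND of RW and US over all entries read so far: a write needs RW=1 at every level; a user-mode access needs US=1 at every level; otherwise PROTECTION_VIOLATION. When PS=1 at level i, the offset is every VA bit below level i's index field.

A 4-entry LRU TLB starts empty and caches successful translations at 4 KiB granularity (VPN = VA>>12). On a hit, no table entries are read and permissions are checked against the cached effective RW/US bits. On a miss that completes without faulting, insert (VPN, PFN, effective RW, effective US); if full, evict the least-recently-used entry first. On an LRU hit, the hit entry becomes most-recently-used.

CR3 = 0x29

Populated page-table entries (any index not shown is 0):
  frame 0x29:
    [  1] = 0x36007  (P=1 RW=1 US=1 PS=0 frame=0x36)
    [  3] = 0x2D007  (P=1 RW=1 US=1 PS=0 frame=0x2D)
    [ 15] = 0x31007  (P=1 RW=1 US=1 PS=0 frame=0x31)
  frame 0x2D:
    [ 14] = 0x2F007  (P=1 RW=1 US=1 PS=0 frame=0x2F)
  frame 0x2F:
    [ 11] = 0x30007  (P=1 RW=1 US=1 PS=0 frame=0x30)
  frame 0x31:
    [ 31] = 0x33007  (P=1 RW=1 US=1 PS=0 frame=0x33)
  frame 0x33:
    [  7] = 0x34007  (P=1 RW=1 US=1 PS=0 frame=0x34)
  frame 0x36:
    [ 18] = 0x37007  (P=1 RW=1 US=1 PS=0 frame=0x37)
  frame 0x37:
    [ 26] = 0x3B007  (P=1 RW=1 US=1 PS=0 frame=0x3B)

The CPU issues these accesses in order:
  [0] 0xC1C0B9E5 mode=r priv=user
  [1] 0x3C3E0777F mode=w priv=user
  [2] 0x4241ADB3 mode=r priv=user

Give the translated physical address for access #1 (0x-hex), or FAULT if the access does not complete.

Per-access translation:
#0 VA=0xC1C0B9E5 (r,user):
  L0 @0x29[3] → 0x2D007  P=1,RW=1,US=1,PS=0
  L1 @0x2D[14] → 0x2F007  P=1,RW=1,US=1,PS=0
  L2 @0x2F[11] → 0x30007  P=1,RW=1,US=1,PS=0
  → PA=0x309E5  (3 entries read)
#1 VA=0x3C3E0777F (w,user):
  L0 @0x29[15] → 0x31007  P=1,RW=1,US=1,PS=0
  L1 @0x31[31] → 0x33007  P=1,RW=1,US=1,PS=0
  L2 @0x33[7] → 0x34007  P=1,RW=1,US=1,PS=0
  → PA=0x3477F  (3 entries read)
#2 VA=0x4241ADB3 (r,user):
  L0 @0x29[1] → 0x36007  P=1,RW=1,US=1,PS=0
  L1 @0x36[18] → 0x37007  P=1,RW=1,US=1,PS=0
  L2 @0x37[26] → 0x3B007  P=1,RW=1,US=1,PS=0
  → PA=0x3BDB3  (3 entries read)

Access #1 PA: 0x3477F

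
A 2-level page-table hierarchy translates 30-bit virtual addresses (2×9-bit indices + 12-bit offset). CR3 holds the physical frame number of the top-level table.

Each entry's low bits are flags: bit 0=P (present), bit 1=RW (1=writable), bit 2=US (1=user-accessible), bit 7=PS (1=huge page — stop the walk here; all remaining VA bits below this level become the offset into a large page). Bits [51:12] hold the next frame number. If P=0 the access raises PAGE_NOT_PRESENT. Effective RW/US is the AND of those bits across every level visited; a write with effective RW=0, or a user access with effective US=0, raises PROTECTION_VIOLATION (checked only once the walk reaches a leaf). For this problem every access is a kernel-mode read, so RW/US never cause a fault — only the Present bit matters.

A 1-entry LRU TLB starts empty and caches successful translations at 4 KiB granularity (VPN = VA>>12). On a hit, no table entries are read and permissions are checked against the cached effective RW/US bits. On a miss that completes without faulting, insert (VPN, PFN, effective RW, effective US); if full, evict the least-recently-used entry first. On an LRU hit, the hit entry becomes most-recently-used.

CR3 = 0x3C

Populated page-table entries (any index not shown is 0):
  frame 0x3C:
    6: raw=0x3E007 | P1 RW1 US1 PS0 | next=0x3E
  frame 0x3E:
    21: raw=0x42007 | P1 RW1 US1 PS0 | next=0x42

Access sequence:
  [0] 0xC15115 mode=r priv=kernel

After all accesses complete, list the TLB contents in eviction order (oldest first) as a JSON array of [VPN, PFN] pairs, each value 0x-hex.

Trace:
#0 VA=0xC15115 (r,kernel):
  L0 @0x3C[6] → 0x3E007  P=1,RW=1,US=1,PS=0
  L1 @0x3E[21] → 0x42007  P=1,RW=1,US=1,PS=0
  → PA=0x42115  (2 entries read)

TLB: [["0xC15", "0x42"]]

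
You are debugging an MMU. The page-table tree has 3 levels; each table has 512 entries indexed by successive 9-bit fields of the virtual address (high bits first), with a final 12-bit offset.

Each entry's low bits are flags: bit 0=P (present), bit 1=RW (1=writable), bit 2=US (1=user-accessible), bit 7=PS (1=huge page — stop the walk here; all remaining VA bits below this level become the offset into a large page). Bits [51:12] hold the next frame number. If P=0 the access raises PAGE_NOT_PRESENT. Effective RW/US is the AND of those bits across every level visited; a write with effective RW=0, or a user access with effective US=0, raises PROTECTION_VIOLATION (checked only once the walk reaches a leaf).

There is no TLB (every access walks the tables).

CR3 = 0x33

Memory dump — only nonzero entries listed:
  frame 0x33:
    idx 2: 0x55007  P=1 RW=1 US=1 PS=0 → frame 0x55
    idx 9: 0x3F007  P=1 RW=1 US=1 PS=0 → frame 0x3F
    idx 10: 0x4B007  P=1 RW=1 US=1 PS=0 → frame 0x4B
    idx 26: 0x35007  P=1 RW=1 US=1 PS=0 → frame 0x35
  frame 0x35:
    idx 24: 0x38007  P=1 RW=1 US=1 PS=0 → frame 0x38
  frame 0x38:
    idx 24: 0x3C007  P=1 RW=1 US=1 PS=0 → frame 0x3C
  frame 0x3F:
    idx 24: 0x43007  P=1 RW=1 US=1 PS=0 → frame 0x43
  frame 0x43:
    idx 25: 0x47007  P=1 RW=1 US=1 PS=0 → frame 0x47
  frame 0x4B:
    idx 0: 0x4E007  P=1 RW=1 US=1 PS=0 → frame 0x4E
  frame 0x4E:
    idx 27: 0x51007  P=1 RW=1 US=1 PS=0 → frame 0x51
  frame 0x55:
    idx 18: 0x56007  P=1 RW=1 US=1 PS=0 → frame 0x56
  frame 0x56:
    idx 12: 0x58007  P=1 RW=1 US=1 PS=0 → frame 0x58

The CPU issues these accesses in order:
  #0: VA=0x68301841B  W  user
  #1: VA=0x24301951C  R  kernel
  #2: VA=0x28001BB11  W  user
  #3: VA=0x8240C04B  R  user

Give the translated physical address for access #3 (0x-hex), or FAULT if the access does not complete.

Walk each access:
#0 VA=0x68301841B (w,user):
  L0: frame=0x33 idx=26 entry=0x35007 [P=1 RW=1 US=1 PS=0]
  L1: frame=0x35 idx=24 entry=0x38007 [P=1 RW=1 US=1 PS=0]
  L2: frame=0x38 idx=24 entry=0x3C007 [P=1 RW=1 US=1 PS=0]
  → PA=0x3C41B  (3 entries read)
#1 VA=0x24301951C (r,kernel):
  L0: frame=0x33 idx=9 entry=0x3F007 [P=1 RW=1 US=1 PS=0]
  L1: frame=0x3F idx=24 entry=0x43007 [P=1 RW=1 US=1 PS=0]
  L2: frame=0x43 idx=25 entry=0x47007 [P=1 RW=1 US=1 PS=0]
  → PA=0x4751C  (3 entries read)
#2 VA=0x28001BB11 (w,user):
  L0: frame=0x33 idx=10 entry=0x4B007 [P=1 RW=1 US=1 PS=0]
  L1: frame=0x4B idx=0 entry=0x4E007 [P=1 RW=1 US=1 PS=0]
  L2: frame=0x4E idx=27 entry=0x51007 [P=1 RW=1 US=1 PS=0]
  → PA=0x51B11  (3 entries read)
#3 VA=0x8240C04B (r,user):
  L0: frame=0x33 idx=2 entry=0x55007 [P=1 RW=1 US=1 PS=0]
  L1: frame=0x55 idx=18 entry=0x56007 [P=1 RW=1 US=1 PS=0]
  L2: frame=0x56 idx=12 entry=0x58007 [P=1 RW=1 US=1 PS=0]
  → PA=0x5804B  (3 entries read)

Access #3 PA: 0x5804B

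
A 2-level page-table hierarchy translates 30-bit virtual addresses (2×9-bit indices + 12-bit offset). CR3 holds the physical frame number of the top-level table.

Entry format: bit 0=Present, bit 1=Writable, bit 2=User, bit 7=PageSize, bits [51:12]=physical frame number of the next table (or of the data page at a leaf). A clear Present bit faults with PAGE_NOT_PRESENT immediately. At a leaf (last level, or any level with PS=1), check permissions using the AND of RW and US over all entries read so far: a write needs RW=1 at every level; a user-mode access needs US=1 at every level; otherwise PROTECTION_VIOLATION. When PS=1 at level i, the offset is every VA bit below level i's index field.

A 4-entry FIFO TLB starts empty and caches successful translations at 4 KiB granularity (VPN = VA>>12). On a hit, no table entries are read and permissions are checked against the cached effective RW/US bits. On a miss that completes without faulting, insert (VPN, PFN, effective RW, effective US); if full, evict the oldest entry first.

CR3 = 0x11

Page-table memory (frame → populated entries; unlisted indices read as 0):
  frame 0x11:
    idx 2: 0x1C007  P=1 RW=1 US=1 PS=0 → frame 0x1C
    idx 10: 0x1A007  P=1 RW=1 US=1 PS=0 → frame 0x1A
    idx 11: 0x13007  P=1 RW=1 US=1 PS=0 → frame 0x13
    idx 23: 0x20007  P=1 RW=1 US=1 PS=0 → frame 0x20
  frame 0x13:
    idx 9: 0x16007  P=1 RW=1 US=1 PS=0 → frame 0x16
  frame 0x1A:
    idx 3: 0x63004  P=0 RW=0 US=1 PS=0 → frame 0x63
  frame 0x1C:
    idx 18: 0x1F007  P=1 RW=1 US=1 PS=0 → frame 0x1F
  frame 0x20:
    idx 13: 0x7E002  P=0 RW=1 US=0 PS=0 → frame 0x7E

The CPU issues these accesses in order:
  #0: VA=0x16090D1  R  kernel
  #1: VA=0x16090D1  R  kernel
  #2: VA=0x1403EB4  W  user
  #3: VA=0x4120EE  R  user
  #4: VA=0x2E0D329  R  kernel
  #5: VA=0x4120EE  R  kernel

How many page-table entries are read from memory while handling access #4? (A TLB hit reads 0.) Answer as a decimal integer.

Walk each access:
#0 VA=0x16090D1 (r,kernel):
  lvl0: tbl 0x11, slot 11 ⇒ 0x13007 (P1/RW1/US1/PS0)
  lvl1: tbl 0x13, slot 9 ⇒ 0x16007 (P1/RW1/US1/PS0)
  → PA=0x160D1  (2 entries read)
#1 VA=0x16090D1 (r,kernel):
  TLB hit vpn=0x1609 → PA=0x160D1
#2 VA=0x1403EB4 (w,user):
  lvl0: tbl 0x11, slot 10 ⇒ 0x1A007 (P1/RW1/US1/PS0)
  lvl1: tbl 0x1A, slot 3 ⇒ 0x63004 (P0/RW0/US1/PS0)
  ✗ PAGE_NOT_PRESENT  [2 reads]
#3 VA=0x4120EE (r,user):
  lvl0: tbl 0x11, slot 2 ⇒ 0x1C007 (P1/RW1/US1/PS0)
  lvl1: tbl 0x1C, slot 18 ⇒ 0x1F007 (P1/RW1/US1/PS0)
  → PA=0x1F0EE  (2 entries read)
#4 VA=0x2E0D329 (r,kernel):
  lvl0: tbl 0x11, slot 23 ⇒ 0x20007 (P1/RW1/US1/PS0)
  lvl1: tbl 0x20, slot 13 ⇒ 0x7E002 (P0/RW1/US0/PS0)
  ✗ PAGE_NOT_PRESENT  [2 reads]
#5 VA=0x4120EE (r,kernel):
  TLB hit vpn=0x412 → PA=0x1F0EE

Entries read for #4: 2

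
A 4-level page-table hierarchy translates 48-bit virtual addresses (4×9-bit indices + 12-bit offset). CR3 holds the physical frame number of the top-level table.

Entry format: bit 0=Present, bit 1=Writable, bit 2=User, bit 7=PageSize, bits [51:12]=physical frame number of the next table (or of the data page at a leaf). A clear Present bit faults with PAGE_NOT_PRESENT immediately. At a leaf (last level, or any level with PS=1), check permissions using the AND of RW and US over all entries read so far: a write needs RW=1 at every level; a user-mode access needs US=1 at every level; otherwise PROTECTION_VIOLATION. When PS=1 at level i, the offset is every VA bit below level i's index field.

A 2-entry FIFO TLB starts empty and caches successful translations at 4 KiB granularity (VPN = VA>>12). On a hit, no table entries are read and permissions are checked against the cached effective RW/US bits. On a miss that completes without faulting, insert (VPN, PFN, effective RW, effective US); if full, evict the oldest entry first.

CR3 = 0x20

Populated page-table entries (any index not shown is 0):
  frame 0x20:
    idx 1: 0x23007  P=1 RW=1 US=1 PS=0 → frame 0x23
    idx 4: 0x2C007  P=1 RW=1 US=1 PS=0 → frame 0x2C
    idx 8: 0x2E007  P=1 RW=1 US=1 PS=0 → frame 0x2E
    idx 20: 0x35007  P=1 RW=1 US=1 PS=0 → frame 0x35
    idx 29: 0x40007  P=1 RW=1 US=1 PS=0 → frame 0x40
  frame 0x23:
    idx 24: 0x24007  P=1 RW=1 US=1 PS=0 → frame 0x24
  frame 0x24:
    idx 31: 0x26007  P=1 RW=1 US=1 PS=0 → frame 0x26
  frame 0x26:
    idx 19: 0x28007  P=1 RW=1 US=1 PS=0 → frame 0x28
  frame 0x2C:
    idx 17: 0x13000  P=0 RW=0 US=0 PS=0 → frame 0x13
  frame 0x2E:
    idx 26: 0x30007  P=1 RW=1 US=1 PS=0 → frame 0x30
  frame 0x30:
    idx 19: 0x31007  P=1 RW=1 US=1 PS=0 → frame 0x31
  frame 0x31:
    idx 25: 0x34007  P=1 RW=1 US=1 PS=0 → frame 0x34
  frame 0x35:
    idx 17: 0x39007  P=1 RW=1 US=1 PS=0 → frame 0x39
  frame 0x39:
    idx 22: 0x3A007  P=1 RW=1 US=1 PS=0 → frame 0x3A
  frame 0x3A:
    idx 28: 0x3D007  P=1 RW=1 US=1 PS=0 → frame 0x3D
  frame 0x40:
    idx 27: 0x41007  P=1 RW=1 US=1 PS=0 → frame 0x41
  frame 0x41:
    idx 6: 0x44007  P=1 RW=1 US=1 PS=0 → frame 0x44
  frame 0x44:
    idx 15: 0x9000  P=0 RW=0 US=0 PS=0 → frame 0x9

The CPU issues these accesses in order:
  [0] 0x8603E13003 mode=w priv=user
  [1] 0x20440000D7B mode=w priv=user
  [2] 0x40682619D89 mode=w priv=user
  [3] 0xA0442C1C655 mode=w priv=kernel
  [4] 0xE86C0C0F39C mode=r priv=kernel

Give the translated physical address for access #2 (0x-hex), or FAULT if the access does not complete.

Per-access translation:
#0 VA=0x8603E13003 (w,user):
  L0: frame=0x20 idx=1 entry=0x23007 [P=1 RW=1 US=1 PS=0]
  L1: frame=0x23 idx=24 entry=0x24007 [P=1 RW=1 US=1 PS=0]
  L2: frame=0x24 idx=31 entry=0x26007 [P=1 RW=1 US=1 PS=0]
  L3: frame=0x26 idx=19 entry=0x28007 [P=1 RW=1 US=1 PS=0]
  ✓ 0x28003  — 4 lookups
#1 VA=0x20440000D7B (w,user):
  L0: frame=0x20 idx=4 entry=0x2C007 [P=1 RW=1 US=1 PS=0]
  L1: frame=0x2C idx=17 entry=0x13000 [P=0 RW=0 US=0 PS=0]
  → PAGE_NOT_PRESENT  (2 entries read)
#2 VA=0x40682619D89 (w,user):
  L0: frame=0x20 idx=8 entry=0x2E007 [P=1 RW=1 US=1 PS=0]
  L1: frame=0x2E idx=26 entry=0x30007 [P=1 RW=1 US=1 PS=0]
  L2: frame=0x30 idx=19 entry=0x31007 [P=1 RW=1 US=1 PS=0]
  L3: frame=0x31 idx=25 entry=0x34007 [P=1 RW=1 US=1 PS=0]
  ✓ 0x34D89  — 4 lookups
#3 VA=0xA0442C1C655 (w,kernel):
  L0: frame=0x20 idx=20 entry=0x35007 [P=1 RW=1 US=1 PS=0]
  L1: frame=0x35 idx=17 entry=0x39007 [P=1 RW=1 US=1 PS=0]
  L2: frame=0x39 idx=22 entry=0x3A007 [P=1 RW=1 US=1 PS=0]
  L3: frame=0x3A idx=28 entry=0x3D007 [P=1 RW=1 US=1 PS=0]
  ✓ 0x3D655  — 4 lookups
#4 VA=0xE86C0C0F39C (r,kernel):
  L0: frame=0x20 idx=29 entry=0x40007 [P=1 RW=1 US=1 PS=0]
  L1: frame=0x40 idx=27 entry=0x41007 [P=1 RW=1 US=1 PS=0]
  L2: frame=0x41 idx=6 entry=0x44007 [P=1 RW=1 US=1 PS=0]
  L3: frame=0x44 idx=15 entry=0x9000 [P=0 RW=0 US=0 PS=0]
  → PAGE_NOT_PRESENT  (4 entries read)

Access #2 PA: 0x34D89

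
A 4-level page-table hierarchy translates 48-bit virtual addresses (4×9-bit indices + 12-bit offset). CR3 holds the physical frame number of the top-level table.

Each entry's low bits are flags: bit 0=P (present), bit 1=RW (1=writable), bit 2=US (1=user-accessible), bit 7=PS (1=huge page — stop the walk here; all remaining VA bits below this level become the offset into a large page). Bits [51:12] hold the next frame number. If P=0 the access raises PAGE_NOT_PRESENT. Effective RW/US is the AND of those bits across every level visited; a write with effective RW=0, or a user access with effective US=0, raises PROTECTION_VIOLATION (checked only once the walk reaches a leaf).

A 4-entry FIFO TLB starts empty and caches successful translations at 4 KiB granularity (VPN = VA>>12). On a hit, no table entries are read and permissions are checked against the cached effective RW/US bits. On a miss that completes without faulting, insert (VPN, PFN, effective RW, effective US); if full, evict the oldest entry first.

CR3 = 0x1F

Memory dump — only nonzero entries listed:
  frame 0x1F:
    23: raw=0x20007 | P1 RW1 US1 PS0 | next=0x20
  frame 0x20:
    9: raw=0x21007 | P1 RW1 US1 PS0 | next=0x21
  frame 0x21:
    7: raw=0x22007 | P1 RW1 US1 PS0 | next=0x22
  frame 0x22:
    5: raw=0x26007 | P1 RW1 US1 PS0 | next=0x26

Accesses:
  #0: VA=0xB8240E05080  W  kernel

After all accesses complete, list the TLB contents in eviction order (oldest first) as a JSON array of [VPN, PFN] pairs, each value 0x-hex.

Walk each access:
#0 VA=0xB8240E05080 (w,kernel):
  lvl0: tbl 0x1F, slot 23 ⇒ 0x20007 (P1/RW1/US1/PS0)
  lvl1: tbl 0x20, slot 9 ⇒ 0x21007 (P1/RW1/US1/PS0)
  lvl2: tbl 0x21, slot 7 ⇒ 0x22007 (P1/RW1/US1/PS0)
  lvl3: tbl 0x22, slot 5 ⇒ 0x26007 (P1/RW1/US1/PS0)
  → PA=0x26080  (4 entries read)

TLB: [["0xB8240E05", "0x26"]]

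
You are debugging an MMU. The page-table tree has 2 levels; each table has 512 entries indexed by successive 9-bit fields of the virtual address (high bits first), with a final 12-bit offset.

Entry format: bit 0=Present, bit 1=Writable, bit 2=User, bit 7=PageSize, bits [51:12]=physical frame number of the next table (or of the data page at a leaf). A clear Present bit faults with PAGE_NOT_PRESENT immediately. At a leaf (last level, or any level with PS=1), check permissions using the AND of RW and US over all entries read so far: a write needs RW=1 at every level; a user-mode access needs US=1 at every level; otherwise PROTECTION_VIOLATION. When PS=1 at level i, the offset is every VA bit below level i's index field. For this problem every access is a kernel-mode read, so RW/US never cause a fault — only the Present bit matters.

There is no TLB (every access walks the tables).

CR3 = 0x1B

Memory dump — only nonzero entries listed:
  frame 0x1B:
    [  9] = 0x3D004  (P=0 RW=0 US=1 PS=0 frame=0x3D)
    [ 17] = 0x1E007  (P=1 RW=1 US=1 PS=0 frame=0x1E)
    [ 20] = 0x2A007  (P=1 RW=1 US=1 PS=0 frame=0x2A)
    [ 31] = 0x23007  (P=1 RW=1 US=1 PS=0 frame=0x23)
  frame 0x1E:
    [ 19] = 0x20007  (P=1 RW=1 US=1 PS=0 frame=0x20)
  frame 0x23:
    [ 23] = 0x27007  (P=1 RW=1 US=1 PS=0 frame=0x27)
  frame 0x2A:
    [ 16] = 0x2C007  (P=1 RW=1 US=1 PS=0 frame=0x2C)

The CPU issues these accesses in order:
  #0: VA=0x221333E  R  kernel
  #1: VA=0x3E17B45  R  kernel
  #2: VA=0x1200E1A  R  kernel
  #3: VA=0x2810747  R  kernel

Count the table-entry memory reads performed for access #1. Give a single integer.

Per-access translation:
#0 VA=0x221333E (r,kernel):
  L0 @0x1B[17] → 0x1E007  P=1,RW=1,US=1,PS=0
  L1 @0x1E[19] → 0x20007  P=1,RW=1,US=1,PS=0
  ⇒ phys 0x2033E  [2 reads]
#1 VA=0x3E17B45 (r,kernel):
  L0 @0x1B[31] → 0x23007  P=1,RW=1,US=1,PS=0
  L1 @0x23[23] → 0x27007  P=1,RW=1,US=1,PS=0
  ⇒ phys 0x27B45  [2 reads]
#2 VA=0x1200E1A (r,kernel):
  L0 @0x1B[9] → 0x3D004  P=0,RW=0,US=1,PS=0
  ⇒ fault: PAGE_NOT_PRESENT  — 1 lookups
#3 VA=0x2810747 (r,kernel):
  L0 @0x1B[20] → 0x2A007  P=1,RW=1,US=1,PS=0
  L1 @0x2A[16] → 0x2C007  P=1,RW=1,US=1,PS=0
  ⇒ phys 0x2C747  [2 reads]

Entries read for #1: 2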